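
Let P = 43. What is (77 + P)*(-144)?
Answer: -17280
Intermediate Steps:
(77 + P)*(-144) = (77 + 43)*(-144) = 120*(-144) = -17280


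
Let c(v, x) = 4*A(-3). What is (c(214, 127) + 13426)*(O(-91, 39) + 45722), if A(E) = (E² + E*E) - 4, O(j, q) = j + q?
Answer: 615722940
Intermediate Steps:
A(E) = -4 + 2*E² (A(E) = (E² + E²) - 4 = 2*E² - 4 = -4 + 2*E²)
c(v, x) = 56 (c(v, x) = 4*(-4 + 2*(-3)²) = 4*(-4 + 2*9) = 4*(-4 + 18) = 4*14 = 56)
(c(214, 127) + 13426)*(O(-91, 39) + 45722) = (56 + 13426)*((-91 + 39) + 45722) = 13482*(-52 + 45722) = 13482*45670 = 615722940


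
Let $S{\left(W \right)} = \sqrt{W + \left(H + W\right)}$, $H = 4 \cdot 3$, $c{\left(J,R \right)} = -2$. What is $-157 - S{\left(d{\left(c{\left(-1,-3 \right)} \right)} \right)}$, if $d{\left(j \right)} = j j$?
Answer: $-157 - 2 \sqrt{5} \approx -161.47$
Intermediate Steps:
$d{\left(j \right)} = j^{2}$
$H = 12$
$S{\left(W \right)} = \sqrt{12 + 2 W}$ ($S{\left(W \right)} = \sqrt{W + \left(12 + W\right)} = \sqrt{12 + 2 W}$)
$-157 - S{\left(d{\left(c{\left(-1,-3 \right)} \right)} \right)} = -157 - \sqrt{12 + 2 \left(-2\right)^{2}} = -157 - \sqrt{12 + 2 \cdot 4} = -157 - \sqrt{12 + 8} = -157 - \sqrt{20} = -157 - 2 \sqrt{5}$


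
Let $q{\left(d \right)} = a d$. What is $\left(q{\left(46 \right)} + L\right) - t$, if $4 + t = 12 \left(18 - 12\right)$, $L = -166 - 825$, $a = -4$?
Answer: $-1243$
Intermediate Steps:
$q{\left(d \right)} = - 4 d$
$L = -991$
$t = 68$ ($t = -4 + 12 \left(18 - 12\right) = -4 + 12 \cdot 6 = -4 + 72 = 68$)
$\left(q{\left(46 \right)} + L\right) - t = \left(\left(-4\right) 46 - 991\right) - 68 = \left(-184 - 991\right) - 68 = -1175 - 68 = -1243$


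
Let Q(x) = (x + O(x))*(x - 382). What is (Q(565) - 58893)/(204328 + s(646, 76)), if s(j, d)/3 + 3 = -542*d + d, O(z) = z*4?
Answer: 26946/4763 ≈ 5.6574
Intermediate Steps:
O(z) = 4*z
Q(x) = 5*x*(-382 + x) (Q(x) = (x + 4*x)*(x - 382) = (5*x)*(-382 + x) = 5*x*(-382 + x))
s(j, d) = -9 - 1623*d (s(j, d) = -9 + 3*(-542*d + d) = -9 + 3*(-541*d) = -9 - 1623*d)
(Q(565) - 58893)/(204328 + s(646, 76)) = (5*565*(-382 + 565) - 58893)/(204328 + (-9 - 1623*76)) = (5*565*183 - 58893)/(204328 + (-9 - 123348)) = (516975 - 58893)/(204328 - 123357) = 458082/80971 = 458082*(1/80971) = 26946/4763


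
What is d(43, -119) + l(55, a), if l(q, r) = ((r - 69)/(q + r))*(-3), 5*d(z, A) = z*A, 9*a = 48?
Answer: -923312/905 ≈ -1020.2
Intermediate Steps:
a = 16/3 (a = (1/9)*48 = 16/3 ≈ 5.3333)
d(z, A) = A*z/5 (d(z, A) = (z*A)/5 = (A*z)/5 = A*z/5)
l(q, r) = -3*(-69 + r)/(q + r) (l(q, r) = ((-69 + r)/(q + r))*(-3) = -3*(-69 + r)/(q + r))
d(43, -119) + l(55, a) = (1/5)*(-119)*43 + 3*(69 - 1*16/3)/(55 + 16/3) = -5117/5 + 3*(69 - 16/3)/(181/3) = -5117/5 + 3*(3/181)*(191/3) = -5117/5 + 573/181 = -923312/905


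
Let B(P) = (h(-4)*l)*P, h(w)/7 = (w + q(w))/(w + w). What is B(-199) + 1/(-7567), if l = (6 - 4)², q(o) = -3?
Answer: -73785819/15134 ≈ -4875.5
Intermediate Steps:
h(w) = 7*(-3 + w)/(2*w) (h(w) = 7*((w - 3)/(w + w)) = 7*((-3 + w)/((2*w))) = 7*((-3 + w)*(1/(2*w))) = 7*((-3 + w)/(2*w)) = 7*(-3 + w)/(2*w))
l = 4 (l = 2² = 4)
B(P) = 49*P/2 (B(P) = (((7/2)*(-3 - 4)/(-4))*4)*P = (((7/2)*(-¼)*(-7))*4)*P = ((49/8)*4)*P = 49*P/2)
B(-199) + 1/(-7567) = (49/2)*(-199) + 1/(-7567) = -9751/2 - 1/7567 = -73785819/15134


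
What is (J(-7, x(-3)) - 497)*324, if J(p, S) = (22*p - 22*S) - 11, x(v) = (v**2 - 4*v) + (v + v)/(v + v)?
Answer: -371304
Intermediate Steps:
x(v) = 1 + v**2 - 4*v (x(v) = (v**2 - 4*v) + (2*v)/((2*v)) = (v**2 - 4*v) + (2*v)*(1/(2*v)) = (v**2 - 4*v) + 1 = 1 + v**2 - 4*v)
J(p, S) = -11 - 22*S + 22*p (J(p, S) = (-22*S + 22*p) - 11 = -11 - 22*S + 22*p)
(J(-7, x(-3)) - 497)*324 = ((-11 - 22*(1 + (-3)**2 - 4*(-3)) + 22*(-7)) - 497)*324 = ((-11 - 22*(1 + 9 + 12) - 154) - 497)*324 = ((-11 - 22*22 - 154) - 497)*324 = ((-11 - 484 - 154) - 497)*324 = (-649 - 497)*324 = -1146*324 = -371304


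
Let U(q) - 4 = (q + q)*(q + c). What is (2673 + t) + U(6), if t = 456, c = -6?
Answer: 3133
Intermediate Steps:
U(q) = 4 + 2*q*(-6 + q) (U(q) = 4 + (q + q)*(q - 6) = 4 + (2*q)*(-6 + q) = 4 + 2*q*(-6 + q))
(2673 + t) + U(6) = (2673 + 456) + (4 - 12*6 + 2*6²) = 3129 + (4 - 72 + 2*36) = 3129 + (4 - 72 + 72) = 3129 + 4 = 3133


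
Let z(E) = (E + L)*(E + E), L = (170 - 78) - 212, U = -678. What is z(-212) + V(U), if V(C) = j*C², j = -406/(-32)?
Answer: 23892035/4 ≈ 5.9730e+6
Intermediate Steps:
L = -120 (L = 92 - 212 = -120)
j = 203/16 (j = -406*(-1/32) = 203/16 ≈ 12.688)
z(E) = 2*E*(-120 + E) (z(E) = (E - 120)*(E + E) = (-120 + E)*(2*E) = 2*E*(-120 + E))
V(C) = 203*C²/16
z(-212) + V(U) = 2*(-212)*(-120 - 212) + (203/16)*(-678)² = 2*(-212)*(-332) + (203/16)*459684 = 140768 + 23328963/4 = 23892035/4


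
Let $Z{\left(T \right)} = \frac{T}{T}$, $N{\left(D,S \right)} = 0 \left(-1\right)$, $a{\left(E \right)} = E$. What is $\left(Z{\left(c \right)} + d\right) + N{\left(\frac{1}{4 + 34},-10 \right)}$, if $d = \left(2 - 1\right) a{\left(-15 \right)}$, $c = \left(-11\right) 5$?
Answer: $-14$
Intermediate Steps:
$N{\left(D,S \right)} = 0$
$c = -55$
$d = -15$ ($d = \left(2 - 1\right) \left(-15\right) = 1 \left(-15\right) = -15$)
$Z{\left(T \right)} = 1$
$\left(Z{\left(c \right)} + d\right) + N{\left(\frac{1}{4 + 34},-10 \right)} = \left(1 - 15\right) + 0 = -14 + 0 = -14$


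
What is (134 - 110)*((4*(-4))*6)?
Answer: -2304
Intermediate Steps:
(134 - 110)*((4*(-4))*6) = 24*(-16*6) = 24*(-96) = -2304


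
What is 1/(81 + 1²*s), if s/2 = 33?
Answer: 1/147 ≈ 0.0068027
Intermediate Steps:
s = 66 (s = 2*33 = 66)
1/(81 + 1²*s) = 1/(81 + 1²*66) = 1/(81 + 1*66) = 1/(81 + 66) = 1/147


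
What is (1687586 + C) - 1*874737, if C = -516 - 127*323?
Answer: 771312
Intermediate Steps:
C = -41537 (C = -516 - 41021 = -41537)
(1687586 + C) - 1*874737 = (1687586 - 41537) - 1*874737 = 1646049 - 874737 = 771312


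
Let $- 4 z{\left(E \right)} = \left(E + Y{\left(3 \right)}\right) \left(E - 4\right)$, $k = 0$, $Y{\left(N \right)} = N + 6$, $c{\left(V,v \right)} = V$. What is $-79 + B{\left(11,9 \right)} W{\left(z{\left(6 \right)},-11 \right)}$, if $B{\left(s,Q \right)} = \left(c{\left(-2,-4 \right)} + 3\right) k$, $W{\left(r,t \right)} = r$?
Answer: $-79$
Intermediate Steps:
$Y{\left(N \right)} = 6 + N$
$z{\left(E \right)} = - \frac{\left(-4 + E\right) \left(9 + E\right)}{4}$ ($z{\left(E \right)} = - \frac{\left(E + \left(6 + 3\right)\right) \left(E - 4\right)}{4} = - \frac{\left(E + 9\right) \left(-4 + E\right)}{4} = - \frac{\left(9 + E\right) \left(-4 + E\right)}{4} = - \frac{\left(-4 + E\right) \left(9 + E\right)}{4}$)
$B{\left(s,Q \right)} = 0$ ($B{\left(s,Q \right)} = \left(-2 + 3\right) 0 = 1 \cdot 0 = 0$)
$-79 + B{\left(11,9 \right)} W{\left(z{\left(6 \right)},-11 \right)} = -79 + 0 \left(9 - \frac{15}{2} - \frac{6^{2}}{4}\right) = -79 + 0 \left(9 - \frac{15}{2} - 9\right) = -79 + 0 \left(- \frac{15}{2}\right) = -79 + 0 = -79$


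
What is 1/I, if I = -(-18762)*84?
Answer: 1/1576008 ≈ 6.3451e-7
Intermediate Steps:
I = 1576008 (I = -1*(-1576008) = 1576008)
1/I = 1/1576008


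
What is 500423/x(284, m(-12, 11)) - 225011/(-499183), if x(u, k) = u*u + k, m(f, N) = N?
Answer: 267953616746/40267595061 ≈ 6.6543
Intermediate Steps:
x(u, k) = k + u² (x(u, k) = u² + k = k + u²)
500423/x(284, m(-12, 11)) - 225011/(-499183) = 500423/(11 + 284²) - 225011/(-499183) = 500423/(11 + 80656) - 225011*(-1/499183) = 500423/80667 + 225011/499183 = 267953616746/40267595061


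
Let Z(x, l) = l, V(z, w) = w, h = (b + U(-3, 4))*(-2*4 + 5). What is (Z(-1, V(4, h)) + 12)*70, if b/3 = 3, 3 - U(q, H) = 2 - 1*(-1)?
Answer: -1050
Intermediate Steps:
U(q, H) = 0 (U(q, H) = 3 - (2 - 1*(-1)) = 3 - (2 + 1) = 3 - 1*3 = 3 - 3 = 0)
b = 9 (b = 3*3 = 9)
h = -27 (h = (9 + 0)*(-2*4 + 5) = 9*(-8 + 5) = 9*(-3) = -27)
(Z(-1, V(4, h)) + 12)*70 = (-27 + 12)*70 = -15*70 = -1050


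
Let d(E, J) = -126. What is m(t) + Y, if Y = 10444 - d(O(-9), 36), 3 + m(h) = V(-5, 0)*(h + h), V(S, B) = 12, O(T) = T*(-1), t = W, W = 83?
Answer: 12559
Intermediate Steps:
t = 83
O(T) = -T
m(h) = -3 + 24*h (m(h) = -3 + 12*(h + h) = -3 + 12*(2*h) = -3 + 24*h)
Y = 10570 (Y = 10444 - 1*(-126) = 10444 + 126 = 10570)
m(t) + Y = (-3 + 24*83) + 10570 = (-3 + 1992) + 10570 = 1989 + 10570 = 12559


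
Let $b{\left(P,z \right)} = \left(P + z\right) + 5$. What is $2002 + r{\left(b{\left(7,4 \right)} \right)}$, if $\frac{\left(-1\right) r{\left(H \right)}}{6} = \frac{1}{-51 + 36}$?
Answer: $\frac{10012}{5} \approx 2002.4$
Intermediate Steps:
$b{\left(P,z \right)} = 5 + P + z$
$r{\left(H \right)} = \frac{2}{5}$ ($r{\left(H \right)} = - \frac{6}{-51 + 36} = - \frac{6}{-15} = \left(-6\right) \left(- \frac{1}{15}\right) = \frac{2}{5}$)
$2002 + r{\left(b{\left(7,4 \right)} \right)} = 2002 + \frac{2}{5} = \frac{10012}{5}$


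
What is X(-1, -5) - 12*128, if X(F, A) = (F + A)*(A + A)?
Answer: -1476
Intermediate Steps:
X(F, A) = 2*A*(A + F) (X(F, A) = (A + F)*(2*A) = 2*A*(A + F))
X(-1, -5) - 12*128 = 2*(-5)*(-5 - 1) - 12*128 = 2*(-5)*(-6) - 1536 = 60 - 1536 = -1476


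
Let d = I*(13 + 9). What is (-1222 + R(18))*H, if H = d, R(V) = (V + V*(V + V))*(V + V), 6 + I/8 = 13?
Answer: 28032928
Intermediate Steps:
I = 56 (I = -48 + 8*13 = -48 + 104 = 56)
R(V) = 2*V*(V + 2*V²) (R(V) = (V + V*(2*V))*(2*V) = (V + 2*V²)*(2*V) = 2*V*(V + 2*V²))
d = 1232 (d = 56*(13 + 9) = 56*22 = 1232)
H = 1232
(-1222 + R(18))*H = (-1222 + 18²*(2 + 4*18))*1232 = (-1222 + 324*(2 + 72))*1232 = (-1222 + 324*74)*1232 = (-1222 + 23976)*1232 = 22754*1232 = 28032928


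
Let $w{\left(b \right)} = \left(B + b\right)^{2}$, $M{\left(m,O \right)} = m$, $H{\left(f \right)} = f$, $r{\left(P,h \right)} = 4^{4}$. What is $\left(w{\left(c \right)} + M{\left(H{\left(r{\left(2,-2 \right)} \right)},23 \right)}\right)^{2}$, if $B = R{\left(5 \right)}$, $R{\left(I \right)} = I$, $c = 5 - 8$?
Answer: $67600$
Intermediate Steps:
$r{\left(P,h \right)} = 256$
$c = -3$ ($c = 5 - 8 = -3$)
$B = 5$
$w{\left(b \right)} = \left(5 + b\right)^{2}$
$\left(w{\left(c \right)} + M{\left(H{\left(r{\left(2,-2 \right)} \right)},23 \right)}\right)^{2} = \left(\left(5 - 3\right)^{2} + 256\right)^{2} = \left(2^{2} + 256\right)^{2} = \left(4 + 256\right)^{2} = 260^{2} = 67600$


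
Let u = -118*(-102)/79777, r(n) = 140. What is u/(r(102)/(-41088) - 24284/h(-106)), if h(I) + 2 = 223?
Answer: -2101774464/1530816201907 ≈ -0.0013730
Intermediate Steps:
h(I) = 221 (h(I) = -2 + 223 = 221)
u = 12036/79777 (u = 12036*(1/79777) = 12036/79777 ≈ 0.15087)
u/(r(102)/(-41088) - 24284/h(-106)) = 12036/(79777*(140/(-41088) - 24284/221)) = 12036/(79777*(140*(-1/41088) - 24284*1/221)) = 12036/(79777*(-35/10272 - 1868/17)) = 12036/(79777*(-19188691/174624)) = (12036/79777)*(-174624/19188691) = -2101774464/1530816201907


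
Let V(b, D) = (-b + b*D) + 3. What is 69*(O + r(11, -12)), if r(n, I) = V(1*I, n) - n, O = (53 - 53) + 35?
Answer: -6417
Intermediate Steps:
O = 35 (O = 0 + 35 = 35)
V(b, D) = 3 - b + D*b (V(b, D) = (-b + D*b) + 3 = 3 - b + D*b)
r(n, I) = 3 - I - n + I*n (r(n, I) = (3 - I + n*(1*I)) - n = (3 - I + n*I) - n = (3 - I + I*n) - n = 3 - I - n + I*n)
69*(O + r(11, -12)) = 69*(35 + (3 - 1*(-12) - 1*11 - 12*11)) = 69*(35 + (3 + 12 - 11 - 132)) = 69*(35 - 128) = 69*(-93) = -6417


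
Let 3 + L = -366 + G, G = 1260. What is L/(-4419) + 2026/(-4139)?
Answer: -1404527/2032249 ≈ -0.69112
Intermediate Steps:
L = 891 (L = -3 + (-366 + 1260) = -3 + 894 = 891)
L/(-4419) + 2026/(-4139) = 891/(-4419) + 2026/(-4139) = 891*(-1/4419) + 2026*(-1/4139) = -99/491 - 2026/4139 = -1404527/2032249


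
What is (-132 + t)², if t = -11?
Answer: 20449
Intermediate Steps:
(-132 + t)² = (-132 - 11)² = (-143)² = 20449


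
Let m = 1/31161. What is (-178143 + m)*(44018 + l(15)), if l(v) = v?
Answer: -244432203730726/31161 ≈ -7.8442e+9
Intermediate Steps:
m = 1/31161 ≈ 3.2091e-5
(-178143 + m)*(44018 + l(15)) = (-178143 + 1/31161)*(44018 + 15) = -5551114022/31161*44033 = -244432203730726/31161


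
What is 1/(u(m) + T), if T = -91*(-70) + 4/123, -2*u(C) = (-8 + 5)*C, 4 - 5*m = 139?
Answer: 246/1557065 ≈ 0.00015799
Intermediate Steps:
m = -27 (m = ⅘ - ⅕*139 = ⅘ - 139/5 = -27)
u(C) = 3*C/2 (u(C) = -(-8 + 5)*C/2 = -(-3)*C/2 = 3*C/2)
T = 783514/123 (T = 6370 + 4*(1/123) = 6370 + 4/123 = 783514/123 ≈ 6370.0)
1/(u(m) + T) = 1/((3/2)*(-27) + 783514/123) = 1/(-81/2 + 783514/123) = 1/(1557065/246) = 246/1557065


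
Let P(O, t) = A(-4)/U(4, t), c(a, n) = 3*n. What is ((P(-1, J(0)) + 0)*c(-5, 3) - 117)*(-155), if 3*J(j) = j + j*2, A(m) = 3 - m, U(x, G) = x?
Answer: 62775/4 ≈ 15694.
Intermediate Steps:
J(j) = j (J(j) = (j + j*2)/3 = (j + 2*j)/3 = (3*j)/3 = j)
P(O, t) = 7/4 (P(O, t) = (3 - 1*(-4))/4 = (3 + 4)*(1/4) = 7*(1/4) = 7/4)
((P(-1, J(0)) + 0)*c(-5, 3) - 117)*(-155) = ((7/4 + 0)*(3*3) - 117)*(-155) = ((7/4)*9 - 117)*(-155) = (63/4 - 117)*(-155) = -405/4*(-155) = 62775/4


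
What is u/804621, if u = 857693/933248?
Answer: 37291/32648301696 ≈ 1.1422e-6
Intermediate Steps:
u = 37291/40576 (u = 857693*(1/933248) = 37291/40576 ≈ 0.91904)
u/804621 = (37291/40576)/804621 = (37291/40576)*(1/804621) = 37291/32648301696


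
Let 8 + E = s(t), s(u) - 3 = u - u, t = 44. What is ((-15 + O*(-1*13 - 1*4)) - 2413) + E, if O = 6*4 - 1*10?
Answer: -2671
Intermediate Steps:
s(u) = 3 (s(u) = 3 + (u - u) = 3 + 0 = 3)
E = -5 (E = -8 + 3 = -5)
O = 14 (O = 24 - 10 = 14)
((-15 + O*(-1*13 - 1*4)) - 2413) + E = ((-15 + 14*(-1*13 - 1*4)) - 2413) - 5 = ((-15 + 14*(-13 - 4)) - 2413) - 5 = ((-15 + 14*(-17)) - 2413) - 5 = ((-15 - 238) - 2413) - 5 = (-253 - 2413) - 5 = -2666 - 5 = -2671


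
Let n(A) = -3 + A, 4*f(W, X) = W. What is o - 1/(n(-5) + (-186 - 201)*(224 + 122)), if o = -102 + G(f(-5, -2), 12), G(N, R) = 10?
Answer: -12319719/133910 ≈ -92.000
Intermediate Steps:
f(W, X) = W/4
o = -92 (o = -102 + 10 = -92)
o - 1/(n(-5) + (-186 - 201)*(224 + 122)) = -92 - 1/((-3 - 5) + (-186 - 201)*(224 + 122)) = -92 - 1/(-8 - 387*346) = -92 - 1/(-8 - 133902) = -92 - 1/(-133910) = -92 - 1*(-1/133910) = -92 + 1/133910 = -12319719/133910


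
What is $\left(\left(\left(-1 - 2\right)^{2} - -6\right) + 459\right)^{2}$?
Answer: $224676$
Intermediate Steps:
$\left(\left(\left(-1 - 2\right)^{2} - -6\right) + 459\right)^{2} = \left(\left(\left(-3\right)^{2} + 6\right) + 459\right)^{2} = \left(\left(9 + 6\right) + 459\right)^{2} = \left(15 + 459\right)^{2} = 474^{2} = 224676$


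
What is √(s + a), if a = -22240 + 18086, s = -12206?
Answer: 2*I*√4090 ≈ 127.91*I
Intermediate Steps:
a = -4154
√(s + a) = √(-12206 - 4154) = √(-16360) = 2*I*√4090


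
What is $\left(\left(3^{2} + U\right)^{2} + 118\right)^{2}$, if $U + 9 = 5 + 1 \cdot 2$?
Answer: $27889$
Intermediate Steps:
$U = -2$ ($U = -9 + \left(5 + 1 \cdot 2\right) = -9 + \left(5 + 2\right) = -9 + 7 = -2$)
$\left(\left(3^{2} + U\right)^{2} + 118\right)^{2} = \left(\left(3^{2} - 2\right)^{2} + 118\right)^{2} = \left(\left(9 - 2\right)^{2} + 118\right)^{2} = \left(7^{2} + 118\right)^{2} = \left(49 + 118\right)^{2} = 167^{2} = 27889$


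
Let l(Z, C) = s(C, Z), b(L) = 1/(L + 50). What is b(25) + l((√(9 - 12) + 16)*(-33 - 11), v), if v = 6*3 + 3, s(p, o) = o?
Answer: -52799/75 - 44*I*√3 ≈ -703.99 - 76.21*I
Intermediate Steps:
b(L) = 1/(50 + L)
v = 21 (v = 18 + 3 = 21)
l(Z, C) = Z
b(25) + l((√(9 - 12) + 16)*(-33 - 11), v) = 1/(50 + 25) + (√(9 - 12) + 16)*(-33 - 11) = 1/75 + (√(-3) + 16)*(-44) = 1/75 + (I*√3 + 16)*(-44) = 1/75 + (16 + I*√3)*(-44) = 1/75 + (-704 - 44*I*√3) = -52799/75 - 44*I*√3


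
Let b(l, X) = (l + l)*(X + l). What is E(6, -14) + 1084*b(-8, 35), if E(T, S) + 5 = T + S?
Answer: -468301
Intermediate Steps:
E(T, S) = -5 + S + T (E(T, S) = -5 + (T + S) = -5 + (S + T) = -5 + S + T)
b(l, X) = 2*l*(X + l) (b(l, X) = (2*l)*(X + l) = 2*l*(X + l))
E(6, -14) + 1084*b(-8, 35) = (-5 - 14 + 6) + 1084*(2*(-8)*(35 - 8)) = -13 + 1084*(2*(-8)*27) = -13 + 1084*(-432) = -13 - 468288 = -468301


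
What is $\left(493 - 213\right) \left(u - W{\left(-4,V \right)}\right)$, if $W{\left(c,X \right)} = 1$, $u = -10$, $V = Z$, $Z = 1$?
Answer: $-3080$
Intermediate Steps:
$V = 1$
$\left(493 - 213\right) \left(u - W{\left(-4,V \right)}\right) = \left(493 - 213\right) \left(-10 - 1\right) = 280 \left(-11\right) = -3080$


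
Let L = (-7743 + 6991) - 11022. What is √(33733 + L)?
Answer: √21959 ≈ 148.19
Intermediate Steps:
L = -11774 (L = -752 - 11022 = -11774)
√(33733 + L) = √(33733 - 11774) = √21959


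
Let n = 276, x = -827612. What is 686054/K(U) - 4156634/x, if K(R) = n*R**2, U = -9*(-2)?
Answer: 117436170233/9251046936 ≈ 12.694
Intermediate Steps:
U = 18
K(R) = 276*R**2
686054/K(U) - 4156634/x = 686054/((276*18**2)) - 4156634/(-827612) = 686054/((276*324)) - 4156634*(-1/827612) = 686054/89424 + 2078317/413806 = 686054*(1/89424) + 2078317/413806 = 343027/44712 + 2078317/413806 = 117436170233/9251046936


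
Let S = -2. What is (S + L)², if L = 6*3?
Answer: 256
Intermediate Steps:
L = 18
(S + L)² = (-2 + 18)² = 16² = 256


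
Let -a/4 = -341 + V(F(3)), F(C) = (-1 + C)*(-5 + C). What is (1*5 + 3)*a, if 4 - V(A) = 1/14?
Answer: 75504/7 ≈ 10786.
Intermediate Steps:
V(A) = 55/14 (V(A) = 4 - 1/14 = 55/14)
a = 9438/7 (a = -4*(-341 + 55/14) = -4*(-4719/14) = 9438/7 ≈ 1348.3)
(1*5 + 3)*a = (1*5 + 3)*(9438/7) = (5 + 3)*(9438/7) = 8*(9438/7) = 75504/7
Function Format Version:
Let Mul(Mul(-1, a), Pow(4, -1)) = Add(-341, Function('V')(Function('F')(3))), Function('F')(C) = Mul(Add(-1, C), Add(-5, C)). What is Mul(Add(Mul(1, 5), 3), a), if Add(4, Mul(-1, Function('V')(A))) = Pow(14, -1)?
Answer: Rational(75504, 7) ≈ 10786.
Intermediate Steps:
Function('V')(A) = Rational(55, 14) (Function('V')(A) = Add(4, Mul(-1, Pow(14, -1))) = Add(4, Mul(-1, Rational(1, 14))) = Add(4, Rational(-1, 14)) = Rational(55, 14))
a = Rational(9438, 7) (a = Mul(-4, Add(-341, Rational(55, 14))) = Mul(-4, Rational(-4719, 14)) = Rational(9438, 7) ≈ 1348.3)
Mul(Add(Mul(1, 5), 3), a) = Mul(Add(Mul(1, 5), 3), Rational(9438, 7)) = Mul(Add(5, 3), Rational(9438, 7)) = Mul(8, Rational(9438, 7)) = Rational(75504, 7)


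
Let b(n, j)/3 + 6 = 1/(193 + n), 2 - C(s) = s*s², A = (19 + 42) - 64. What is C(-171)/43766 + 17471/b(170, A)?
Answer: -81635466405/95278582 ≈ -856.81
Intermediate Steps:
A = -3 (A = 61 - 64 = -3)
C(s) = 2 - s³ (C(s) = 2 - s*s² = 2 - s³)
b(n, j) = -18 + 3/(193 + n)
C(-171)/43766 + 17471/b(170, A) = (2 - 1*(-171)³)/43766 + 17471/((3*(-1157 - 6*170)/(193 + 170))) = (2 - 1*(-5000211))*(1/43766) + 17471/((3*(-1157 - 1020)/363)) = (2 + 5000211)*(1/43766) + 17471/((3*(1/363)*(-2177))) = 5000213*(1/43766) + 17471/(-2177/121) = 5000213/43766 + 17471*(-121/2177) = 5000213/43766 - 2113991/2177 = -81635466405/95278582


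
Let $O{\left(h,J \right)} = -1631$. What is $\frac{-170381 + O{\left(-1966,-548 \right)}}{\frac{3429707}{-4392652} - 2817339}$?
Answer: $\frac{755588855824}{12375593222735} \approx 0.061055$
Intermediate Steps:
$\frac{-170381 + O{\left(-1966,-548 \right)}}{\frac{3429707}{-4392652} - 2817339} = \frac{-170381 - 1631}{\frac{3429707}{-4392652} - 2817339} = - \frac{172012}{3429707 \left(- \frac{1}{4392652}\right) - 2817339} = - \frac{172012}{- \frac{3429707}{4392652} - 2817339} = - \frac{172012}{- \frac{12375593222735}{4392652}} = \left(-172012\right) \left(- \frac{4392652}{12375593222735}\right) = \frac{755588855824}{12375593222735}$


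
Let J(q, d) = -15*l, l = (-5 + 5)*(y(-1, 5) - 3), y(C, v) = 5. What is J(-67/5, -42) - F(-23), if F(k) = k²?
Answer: -529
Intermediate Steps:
l = 0 (l = (-5 + 5)*(5 - 3) = 0*2 = 0)
J(q, d) = 0 (J(q, d) = -15*0 = 0)
J(-67/5, -42) - F(-23) = 0 - 1*(-23)² = 0 - 1*529 = 0 - 529 = -529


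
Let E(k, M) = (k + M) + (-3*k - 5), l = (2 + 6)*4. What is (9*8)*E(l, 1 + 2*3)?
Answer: -4464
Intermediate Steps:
l = 32 (l = 8*4 = 32)
E(k, M) = -5 + M - 2*k (E(k, M) = (M + k) + (-5 - 3*k) = -5 + M - 2*k)
(9*8)*E(l, 1 + 2*3) = (9*8)*(-5 + (1 + 2*3) - 2*32) = 72*(-5 + (1 + 6) - 64) = 72*(-5 + 7 - 64) = 72*(-62) = -4464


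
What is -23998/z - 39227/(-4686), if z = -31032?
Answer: 110812241/12117996 ≈ 9.1444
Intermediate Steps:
-23998/z - 39227/(-4686) = -23998/(-31032) - 39227/(-4686) = -23998*(-1/31032) - 39227*(-1/4686) = 11999/15516 + 39227/4686 = 110812241/12117996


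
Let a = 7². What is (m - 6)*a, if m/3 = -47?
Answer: -7203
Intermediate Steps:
a = 49
m = -141 (m = 3*(-47) = -141)
(m - 6)*a = (-141 - 6)*49 = -147*49 = -7203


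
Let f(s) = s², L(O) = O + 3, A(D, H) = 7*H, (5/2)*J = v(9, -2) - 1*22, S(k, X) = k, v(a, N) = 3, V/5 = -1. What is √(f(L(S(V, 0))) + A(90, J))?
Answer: I*√1230/5 ≈ 7.0143*I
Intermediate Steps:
V = -5 (V = 5*(-1) = -5)
J = -38/5 (J = 2*(3 - 1*22)/5 = 2*(3 - 22)/5 = (⅖)*(-19) = -38/5 ≈ -7.6000)
L(O) = 3 + O
√(f(L(S(V, 0))) + A(90, J)) = √((3 - 5)² + 7*(-38/5)) = √((-2)² - 266/5) = √(4 - 266/5) = √(-246/5) = I*√1230/5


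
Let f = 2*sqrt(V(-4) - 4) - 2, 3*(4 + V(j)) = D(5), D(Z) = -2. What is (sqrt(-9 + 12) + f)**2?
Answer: (-6 + 3*sqrt(3) + 2*I*sqrt(78))**2/9 ≈ -34.595 - 3.1553*I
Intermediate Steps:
V(j) = -14/3 (V(j) = -4 + (1/3)*(-2) = -4 - 2/3 = -14/3)
f = -2 + 2*I*sqrt(78)/3 (f = 2*sqrt(-14/3 - 4) - 2 = 2*sqrt(-26/3) - 2 = 2*(I*sqrt(78)/3) - 2 = 2*I*sqrt(78)/3 - 2 = -2 + 2*I*sqrt(78)/3 ≈ -2.0 + 5.8878*I)
(sqrt(-9 + 12) + f)**2 = (sqrt(-9 + 12) + (-2 + 2*I*sqrt(78)/3))**2 = (sqrt(3) + (-2 + 2*I*sqrt(78)/3))**2 = (-2 + sqrt(3) + 2*I*sqrt(78)/3)**2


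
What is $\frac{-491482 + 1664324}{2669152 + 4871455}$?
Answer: $\frac{1172842}{7540607} \approx 0.15554$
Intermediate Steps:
$\frac{-491482 + 1664324}{2669152 + 4871455} = \frac{1172842}{7540607}$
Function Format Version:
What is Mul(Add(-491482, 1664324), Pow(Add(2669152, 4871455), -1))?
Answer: Rational(1172842, 7540607) ≈ 0.15554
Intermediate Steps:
Mul(Add(-491482, 1664324), Pow(Add(2669152, 4871455), -1)) = Mul(1172842, Pow(7540607, -1)) = Mul(1172842, Rational(1, 7540607)) = Rational(1172842, 7540607)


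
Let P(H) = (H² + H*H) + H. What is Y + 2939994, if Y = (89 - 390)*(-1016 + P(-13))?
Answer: 3147985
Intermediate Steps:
P(H) = H + 2*H² (P(H) = (H² + H²) + H = 2*H² + H = H + 2*H²)
Y = 207991 (Y = (89 - 390)*(-1016 - 13*(1 + 2*(-13))) = -301*(-1016 - 13*(1 - 26)) = -301*(-1016 - 13*(-25)) = -301*(-1016 + 325) = -301*(-691) = 207991)
Y + 2939994 = 207991 + 2939994 = 3147985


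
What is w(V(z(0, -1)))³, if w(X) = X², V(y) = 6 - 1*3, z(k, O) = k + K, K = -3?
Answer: 729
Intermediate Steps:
z(k, O) = -3 + k (z(k, O) = k - 3 = -3 + k)
V(y) = 3 (V(y) = 6 - 3 = 3)
w(V(z(0, -1)))³ = (3²)³ = 9³ = 729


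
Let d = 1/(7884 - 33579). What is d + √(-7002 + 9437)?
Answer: -1/25695 + √2435 ≈ 49.346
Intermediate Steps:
d = -1/25695 (d = 1/(-25695) = -1/25695 ≈ -3.8918e-5)
d + √(-7002 + 9437) = -1/25695 + √(-7002 + 9437) = -1/25695 + √2435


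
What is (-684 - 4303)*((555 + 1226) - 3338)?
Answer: 7764759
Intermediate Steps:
(-684 - 4303)*((555 + 1226) - 3338) = -4987*(1781 - 3338) = -4987*(-1557) = 7764759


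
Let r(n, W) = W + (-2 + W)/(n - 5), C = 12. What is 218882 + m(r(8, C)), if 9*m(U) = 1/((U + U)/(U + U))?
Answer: 1969939/9 ≈ 2.1888e+5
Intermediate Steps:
r(n, W) = W + (-2 + W)/(-5 + n)
m(U) = ⅑ (m(U) = 1/(9*(((U + U)/(U + U)))) = 1/(9*(((2*U)/((2*U))))) = 1/(9*(((2*U)*(1/(2*U))))) = (⅑)/1 = (⅑)*1 = ⅑)
218882 + m(r(8, C)) = 218882 + ⅑ = 1969939/9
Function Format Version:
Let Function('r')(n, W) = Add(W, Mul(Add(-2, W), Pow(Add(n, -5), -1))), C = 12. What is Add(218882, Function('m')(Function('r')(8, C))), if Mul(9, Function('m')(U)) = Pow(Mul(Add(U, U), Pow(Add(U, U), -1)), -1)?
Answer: Rational(1969939, 9) ≈ 2.1888e+5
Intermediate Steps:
Function('r')(n, W) = Add(W, Mul(Pow(Add(-5, n), -1), Add(-2, W))) (Function('r')(n, W) = Add(W, Mul(Add(-2, W), Pow(Add(-5, n), -1))) = Add(W, Mul(Pow(Add(-5, n), -1), Add(-2, W))))
Function('m')(U) = Rational(1, 9) (Function('m')(U) = Mul(Rational(1, 9), Pow(Mul(Add(U, U), Pow(Add(U, U), -1)), -1)) = Mul(Rational(1, 9), Pow(Mul(Mul(2, U), Pow(Mul(2, U), -1)), -1)) = Mul(Rational(1, 9), Pow(Mul(Mul(2, U), Mul(Rational(1, 2), Pow(U, -1))), -1)) = Mul(Rational(1, 9), Pow(1, -1)) = Mul(Rational(1, 9), 1) = Rational(1, 9))
Add(218882, Function('m')(Function('r')(8, C))) = Add(218882, Rational(1, 9)) = Rational(1969939, 9)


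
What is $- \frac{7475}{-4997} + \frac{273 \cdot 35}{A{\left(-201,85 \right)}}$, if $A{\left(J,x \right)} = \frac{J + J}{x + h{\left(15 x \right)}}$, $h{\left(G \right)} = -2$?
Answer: $- \frac{1319980285}{669598} \approx -1971.3$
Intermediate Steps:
$A{\left(J,x \right)} = \frac{2 J}{-2 + x}$ ($A{\left(J,x \right)} = \frac{J + J}{x - 2} = \frac{2 J}{-2 + x}$)
$- \frac{7475}{-4997} + \frac{273 \cdot 35}{A{\left(-201,85 \right)}} = - \frac{7475}{-4997} + \frac{273 \cdot 35}{2 \left(-201\right) \frac{1}{-2 + 85}} = \left(-7475\right) \left(- \frac{1}{4997}\right) + \frac{9555}{2 \left(-201\right) \frac{1}{83}} = \frac{7475}{4997} + \frac{9555}{2 \left(-201\right) \frac{1}{83}} = \frac{7475}{4997} + \frac{9555}{- \frac{402}{83}} = \frac{7475}{4997} + 9555 \left(- \frac{83}{402}\right) = \frac{7475}{4997} - \frac{264355}{134} = - \frac{1319980285}{669598}$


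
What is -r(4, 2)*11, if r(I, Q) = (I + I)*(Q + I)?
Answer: -528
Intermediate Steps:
r(I, Q) = 2*I*(I + Q) (r(I, Q) = (2*I)*(I + Q) = 2*I*(I + Q))
-r(4, 2)*11 = -2*4*(4 + 2)*11 = -2*4*6*11 = -1*48*11 = -48*11 = -528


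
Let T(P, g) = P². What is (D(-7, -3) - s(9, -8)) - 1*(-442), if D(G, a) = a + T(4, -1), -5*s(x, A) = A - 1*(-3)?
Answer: 454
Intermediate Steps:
s(x, A) = -⅗ - A/5 (s(x, A) = -(A - 1*(-3))/5 = -(A + 3)/5 = -(3 + A)/5 = -⅗ - A/5)
D(G, a) = 16 + a (D(G, a) = a + 4² = a + 16 = 16 + a)
(D(-7, -3) - s(9, -8)) - 1*(-442) = ((16 - 3) - (-⅗ - ⅕*(-8))) - 1*(-442) = (13 - (-⅗ + 8/5)) + 442 = (13 - 1*1) + 442 = (13 - 1) + 442 = 12 + 442 = 454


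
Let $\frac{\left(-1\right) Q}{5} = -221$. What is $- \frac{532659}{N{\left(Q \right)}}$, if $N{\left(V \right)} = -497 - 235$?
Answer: $\frac{177553}{244} \approx 727.68$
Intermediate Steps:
$Q = 1105$ ($Q = \left(-5\right) \left(-221\right) = 1105$)
$N{\left(V \right)} = -732$ ($N{\left(V \right)} = -497 - 235 = -732$)
$- \frac{532659}{N{\left(Q \right)}} = - \frac{532659}{-732} = \left(-532659\right) \left(- \frac{1}{732}\right) = \frac{177553}{244}$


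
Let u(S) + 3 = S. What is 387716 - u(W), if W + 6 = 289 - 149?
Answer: 387585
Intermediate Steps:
W = 134 (W = -6 + (289 - 149) = -6 + 140 = 134)
u(S) = -3 + S
387716 - u(W) = 387716 - (-3 + 134) = 387716 - 1*131 = 387716 - 131 = 387585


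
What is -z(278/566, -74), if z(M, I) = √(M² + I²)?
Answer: -√438586685/283 ≈ -74.002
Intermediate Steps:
z(M, I) = √(I² + M²)
-z(278/566, -74) = -√((-74)² + (278/566)²) = -√(5476 + (278*(1/566))²) = -√(5476 + (139/283)²) = -√(5476 + 19321/80089) = -√(438586685/80089) = -√438586685/283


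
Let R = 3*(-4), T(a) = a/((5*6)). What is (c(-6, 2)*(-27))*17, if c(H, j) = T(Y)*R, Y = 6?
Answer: 5508/5 ≈ 1101.6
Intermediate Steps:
T(a) = a/30
R = -12
c(H, j) = -12/5 (c(H, j) = ((1/30)*6)*(-12) = (⅕)*(-12) = -12/5)
(c(-6, 2)*(-27))*17 = -12/5*(-27)*17 = (324/5)*17 = 5508/5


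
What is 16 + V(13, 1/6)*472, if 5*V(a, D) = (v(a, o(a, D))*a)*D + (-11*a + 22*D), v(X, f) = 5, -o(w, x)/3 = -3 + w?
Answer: -60572/5 ≈ -12114.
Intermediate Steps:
o(w, x) = 9 - 3*w (o(w, x) = -3*(-3 + w) = 9 - 3*w)
V(a, D) = -11*a/5 + 22*D/5 + D*a (V(a, D) = ((5*a)*D + (-11*a + 22*D))/5 = (5*D*a + (-11*a + 22*D))/5 = (-11*a + 22*D + 5*D*a)/5 = -11*a/5 + 22*D/5 + D*a)
16 + V(13, 1/6)*472 = 16 + (-11/5*13 + (22/5)/6 + 13/6)*472 = 16 + (-143/5 + (22/5)*(1/6) + (1/6)*13)*472 = 16 + (-143/5 + 11/15 + 13/6)*472 = 16 - 257/10*472 = 16 - 60652/5 = -60572/5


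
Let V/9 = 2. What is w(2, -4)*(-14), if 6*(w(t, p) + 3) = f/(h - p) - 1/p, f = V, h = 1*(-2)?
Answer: 245/12 ≈ 20.417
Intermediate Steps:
h = -2
V = 18 (V = 9*2 = 18)
f = 18
w(t, p) = -3 + 3/(-2 - p) - 1/(6*p) (w(t, p) = -3 + (18/(-2 - p) - 1/p)/6 = -3 + (-1/p + 18/(-2 - p))/6 = -3 + (3/(-2 - p) - 1/(6*p)) = -3 + 3/(-2 - p) - 1/(6*p))
w(2, -4)*(-14) = ((1/6)*(-2 - 55*(-4) - 18*(-4)**2)/(-4*(2 - 4)))*(-14) = ((1/6)*(-1/4)*(-2 + 220 - 18*16)/(-2))*(-14) = ((1/6)*(-1/4)*(-1/2)*(-2 + 220 - 288))*(-14) = ((1/6)*(-1/4)*(-1/2)*(-70))*(-14) = -35/24*(-14) = 245/12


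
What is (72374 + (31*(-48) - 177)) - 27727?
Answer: 42982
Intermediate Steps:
(72374 + (31*(-48) - 177)) - 27727 = (72374 + (-1488 - 177)) - 27727 = (72374 - 1665) - 27727 = 70709 - 27727 = 42982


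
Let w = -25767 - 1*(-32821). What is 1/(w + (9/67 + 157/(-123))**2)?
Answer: 67914081/479154513118 ≈ 0.00014174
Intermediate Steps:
w = 7054 (w = -25767 + 32821 = 7054)
1/(w + (9/67 + 157/(-123))**2) = 1/(7054 + (9/67 + 157/(-123))**2) = 1/(7054 + (9*(1/67) + 157*(-1/123))**2) = 1/(7054 + (9/67 - 157/123)**2) = 1/(7054 + (-9412/8241)**2) = 1/(7054 + 88585744/67914081) = 1/(479154513118/67914081) = 67914081/479154513118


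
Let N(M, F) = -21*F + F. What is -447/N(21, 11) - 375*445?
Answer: -36712053/220 ≈ -1.6687e+5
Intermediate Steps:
N(M, F) = -20*F
-447/N(21, 11) - 375*445 = -447/((-20*11)) - 375*445 = -447/(-220) - 166875 = -447*(-1/220) - 166875 = 447/220 - 166875 = -36712053/220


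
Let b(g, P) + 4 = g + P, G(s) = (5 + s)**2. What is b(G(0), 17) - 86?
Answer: -48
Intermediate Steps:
b(g, P) = -4 + P + g (b(g, P) = -4 + (g + P) = -4 + (P + g) = -4 + P + g)
b(G(0), 17) - 86 = (-4 + 17 + (5 + 0)**2) - 86 = (-4 + 17 + 5**2) - 86 = (-4 + 17 + 25) - 86 = 38 - 86 = -48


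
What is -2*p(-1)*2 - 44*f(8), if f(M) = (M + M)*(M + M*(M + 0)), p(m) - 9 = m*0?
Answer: -50724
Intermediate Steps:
p(m) = 9 (p(m) = 9 + m*0 = 9 + 0 = 9)
f(M) = 2*M*(M + M²) (f(M) = (2*M)*(M + M*M) = (2*M)*(M + M²) = 2*M*(M + M²))
-2*p(-1)*2 - 44*f(8) = -2*9*2 - 88*8²*(1 + 8) = -18*2 - 88*64*9 = -36 - 44*1152 = -36 - 50688 = -50724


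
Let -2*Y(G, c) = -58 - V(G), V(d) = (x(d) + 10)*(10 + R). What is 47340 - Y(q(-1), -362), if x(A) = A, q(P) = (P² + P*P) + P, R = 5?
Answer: 94457/2 ≈ 47229.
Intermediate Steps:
q(P) = P + 2*P² (q(P) = (P² + P²) + P = 2*P² + P = P + 2*P²)
V(d) = 150 + 15*d (V(d) = (d + 10)*(10 + 5) = (10 + d)*15 = 150 + 15*d)
Y(G, c) = 104 + 15*G/2 (Y(G, c) = -(-58 - (150 + 15*G))/2 = -(-58 + (-150 - 15*G))/2 = -(-208 - 15*G)/2 = 104 + 15*G/2)
47340 - Y(q(-1), -362) = 47340 - (104 + 15*(-(1 + 2*(-1)))/2) = 47340 - (104 + 15*(-(1 - 2))/2) = 47340 - (104 + 15*(-1*(-1))/2) = 47340 - (104 + (15/2)*1) = 47340 - (104 + 15/2) = 47340 - 1*223/2 = 47340 - 223/2 = 94457/2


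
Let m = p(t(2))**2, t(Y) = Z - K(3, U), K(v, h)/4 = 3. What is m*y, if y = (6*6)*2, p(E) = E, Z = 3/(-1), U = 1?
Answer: 16200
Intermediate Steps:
K(v, h) = 12 (K(v, h) = 4*3 = 12)
Z = -3 (Z = 3*(-1) = -3)
t(Y) = -15 (t(Y) = -3 - 1*12 = -3 - 12 = -15)
y = 72 (y = 36*2 = 72)
m = 225 (m = (-15)**2 = 225)
m*y = 225*72 = 16200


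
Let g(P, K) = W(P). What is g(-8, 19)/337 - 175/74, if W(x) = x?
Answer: -59567/24938 ≈ -2.3886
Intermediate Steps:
g(P, K) = P
g(-8, 19)/337 - 175/74 = -8/337 - 175/74 = -59567/24938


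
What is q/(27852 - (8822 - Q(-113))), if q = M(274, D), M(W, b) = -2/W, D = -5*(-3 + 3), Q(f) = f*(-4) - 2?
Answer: -1/2668760 ≈ -3.7471e-7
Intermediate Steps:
Q(f) = -2 - 4*f (Q(f) = -4*f - 2 = -2 - 4*f)
D = 0 (D = -5*0 = 0)
q = -1/137 (q = -2/274 = -2*1/274 = -1/137 ≈ -0.0072993)
q/(27852 - (8822 - Q(-113))) = -1/(137*(27852 - (8822 - (-2 - 4*(-113))))) = -1/(137*(27852 - (8822 - (-2 + 452)))) = -1/(137*(27852 - (8822 - 1*450))) = -1/(137*(27852 - (8822 - 450))) = -1/(137*(27852 - 1*8372)) = -1/(137*(27852 - 8372)) = -1/137/19480 = -1/137*1/19480 = -1/2668760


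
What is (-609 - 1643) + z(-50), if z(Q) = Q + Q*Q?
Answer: 198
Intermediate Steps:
z(Q) = Q + Q²
(-609 - 1643) + z(-50) = (-609 - 1643) - 50*(1 - 50) = -2252 - 50*(-49) = -2252 + 2450 = 198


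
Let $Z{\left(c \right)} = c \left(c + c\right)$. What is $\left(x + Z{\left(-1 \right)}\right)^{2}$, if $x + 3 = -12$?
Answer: $169$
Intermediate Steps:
$x = -15$ ($x = -3 - 12 = -15$)
$Z{\left(c \right)} = 2 c^{2}$ ($Z{\left(c \right)} = c 2 c = 2 c^{2}$)
$\left(x + Z{\left(-1 \right)}\right)^{2} = \left(-15 + 2 \left(-1\right)^{2}\right)^{2} = \left(-15 + 2 \cdot 1\right)^{2} = \left(-15 + 2\right)^{2} = \left(-13\right)^{2} = 169$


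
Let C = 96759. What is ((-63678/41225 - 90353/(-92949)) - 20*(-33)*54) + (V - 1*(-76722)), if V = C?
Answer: 801312364246528/3831822525 ≈ 2.0912e+5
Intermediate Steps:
V = 96759
((-63678/41225 - 90353/(-92949)) - 20*(-33)*54) + (V - 1*(-76722)) = ((-63678/41225 - 90353/(-92949)) - 20*(-33)*54) + (96759 - 1*(-76722)) = ((-63678*1/41225 - 90353*(-1/92949)) + 660*54) + (96759 + 76722) = ((-63678/41225 + 90353/92949) + 35640) + 173481 = (-2194003997/3831822525 + 35640) + 173481 = 136563960787003/3831822525 + 173481 = 801312364246528/3831822525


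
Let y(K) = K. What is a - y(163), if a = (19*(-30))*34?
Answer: -19543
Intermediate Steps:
a = -19380 (a = -570*34 = -19380)
a - y(163) = -19380 - 1*163 = -19380 - 163 = -19543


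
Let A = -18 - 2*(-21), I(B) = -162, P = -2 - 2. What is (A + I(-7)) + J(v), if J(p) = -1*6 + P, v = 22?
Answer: -148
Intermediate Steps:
P = -4
A = 24 (A = -18 + 42 = 24)
J(p) = -10 (J(p) = -1*6 - 4 = -6 - 4 = -10)
(A + I(-7)) + J(v) = (24 - 162) - 10 = -138 - 10 = -148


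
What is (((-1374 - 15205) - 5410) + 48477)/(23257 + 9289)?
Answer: 13244/16273 ≈ 0.81386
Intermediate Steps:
(((-1374 - 15205) - 5410) + 48477)/(23257 + 9289) = ((-16579 - 5410) + 48477)/32546 = (-21989 + 48477)*(1/32546) = 26488*(1/32546) = 13244/16273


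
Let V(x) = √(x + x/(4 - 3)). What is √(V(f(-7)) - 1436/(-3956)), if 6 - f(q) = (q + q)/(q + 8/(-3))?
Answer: √(298597891 + 56731018*√1914)/28681 ≈ 1.8385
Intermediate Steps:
f(q) = 6 - 2*q/(-8/3 + q) (f(q) = 6 - (q + q)/(q + 8/(-3)) = 6 - 2*q/(q + 8*(-⅓)) = 6 - 2*q/(q - 8/3) = 6 - 2*q/(-8/3 + q))
V(x) = √2*√x (V(x) = √(x + x/1) = √(x + x*1) = √(x + x) = √(2*x) = √2*√x)
√(V(f(-7)) - 1436/(-3956)) = √(√2*√(12*(-4 - 7)/(-8 + 3*(-7))) - 1436/(-3956)) = √(√2*√(12*(-11)/(-8 - 21)) - 1436*(-1/3956)) = √(√2*√(12*(-11)/(-29)) + 359/989) = √(√2*√(12*(-1/29)*(-11)) + 359/989) = √(√2*√(132/29) + 359/989) = √(√2*(2*√957/29) + 359/989) = √(2*√1914/29 + 359/989) = √(359/989 + 2*√1914/29)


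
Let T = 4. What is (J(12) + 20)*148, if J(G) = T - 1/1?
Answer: 3404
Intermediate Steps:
J(G) = 3 (J(G) = 4 - 1/1 = 4 - 1*1 = 4 - 1 = 3)
(J(12) + 20)*148 = (3 + 20)*148 = 23*148 = 3404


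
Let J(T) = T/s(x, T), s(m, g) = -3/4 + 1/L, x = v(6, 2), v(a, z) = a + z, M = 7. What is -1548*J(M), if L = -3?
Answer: 130032/13 ≈ 10002.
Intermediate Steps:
x = 8 (x = 6 + 2 = 8)
s(m, g) = -13/12 (s(m, g) = -3/4 + 1/(-3) = -3*¼ + 1*(-⅓) = -¾ - ⅓ = -13/12)
J(T) = -12*T/13 (J(T) = T/(-13/12) = T*(-12/13) = -12*T/13)
-1548*J(M) = -(-18576)*7/13 = -1548*(-84/13) = 130032/13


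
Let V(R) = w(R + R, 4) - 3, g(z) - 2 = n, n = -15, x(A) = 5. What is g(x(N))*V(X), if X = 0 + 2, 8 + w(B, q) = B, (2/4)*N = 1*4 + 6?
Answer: 91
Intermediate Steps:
N = 20 (N = 2*(1*4 + 6) = 2*(4 + 6) = 2*10 = 20)
w(B, q) = -8 + B
g(z) = -13 (g(z) = 2 - 15 = -13)
X = 2
V(R) = -11 + 2*R (V(R) = (-8 + (R + R)) - 3 = (-8 + 2*R) - 3 = -11 + 2*R)
g(x(N))*V(X) = -13*(-11 + 2*2) = -13*(-11 + 4) = -13*(-7) = 91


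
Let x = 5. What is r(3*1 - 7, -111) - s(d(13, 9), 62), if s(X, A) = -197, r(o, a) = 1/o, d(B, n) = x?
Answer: 787/4 ≈ 196.75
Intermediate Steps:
d(B, n) = 5
r(3*1 - 7, -111) - s(d(13, 9), 62) = 1/(3*1 - 7) - 1*(-197) = 1/(3 - 7) + 197 = 1/(-4) + 197 = -¼ + 197 = 787/4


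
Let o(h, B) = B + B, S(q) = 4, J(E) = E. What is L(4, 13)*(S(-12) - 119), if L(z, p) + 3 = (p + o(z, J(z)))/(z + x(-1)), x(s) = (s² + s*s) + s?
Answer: -138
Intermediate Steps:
x(s) = s + 2*s² (x(s) = (s² + s²) + s = 2*s² + s = s + 2*s²)
o(h, B) = 2*B
L(z, p) = -3 + (p + 2*z)/(1 + z) (L(z, p) = -3 + (p + 2*z)/(z - (1 + 2*(-1))) = -3 + (p + 2*z)/(z - (1 - 2)) = -3 + (p + 2*z)/(z - 1*(-1)) = -3 + (p + 2*z)/(z + 1) = -3 + (p + 2*z)/(1 + z))
L(4, 13)*(S(-12) - 119) = ((-3 + 13 - 1*4)/(1 + 4))*(4 - 119) = ((-3 + 13 - 4)/5)*(-115) = ((⅕)*6)*(-115) = (6/5)*(-115) = -138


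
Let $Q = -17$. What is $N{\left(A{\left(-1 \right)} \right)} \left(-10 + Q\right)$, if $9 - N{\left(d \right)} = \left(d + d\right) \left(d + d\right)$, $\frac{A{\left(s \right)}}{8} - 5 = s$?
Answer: $110349$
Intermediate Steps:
$A{\left(s \right)} = 40 + 8 s$
$N{\left(d \right)} = 9 - 4 d^{2}$ ($N{\left(d \right)} = 9 - \left(d + d\right) \left(d + d\right) = 9 - 2 d 2 d = 9 - 4 d^{2}$)
$N{\left(A{\left(-1 \right)} \right)} \left(-10 + Q\right) = \left(9 - 4 \left(40 + 8 \left(-1\right)\right)^{2}\right) \left(-10 - 17\right) = \left(9 - 4 \left(40 - 8\right)^{2}\right) \left(-27\right) = \left(9 - 4 \cdot 32^{2}\right) \left(-27\right) = \left(9 - 4096\right) \left(-27\right) = \left(-4087\right) \left(-27\right) = 110349$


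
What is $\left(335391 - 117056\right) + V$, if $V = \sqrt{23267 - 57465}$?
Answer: $218335 + i \sqrt{34198} \approx 2.1834 \cdot 10^{5} + 184.93 i$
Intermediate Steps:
$V = i \sqrt{34198}$ ($V = \sqrt{-34198} = i \sqrt{34198} \approx 184.93 i$)
$\left(335391 - 117056\right) + V = \left(335391 - 117056\right) + i \sqrt{34198} = 218335 + i \sqrt{34198}$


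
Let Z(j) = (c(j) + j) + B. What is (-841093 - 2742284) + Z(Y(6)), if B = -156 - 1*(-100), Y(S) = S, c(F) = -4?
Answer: -3583431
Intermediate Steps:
B = -56 (B = -156 + 100 = -56)
Z(j) = -60 + j (Z(j) = (-4 + j) - 56 = -60 + j)
(-841093 - 2742284) + Z(Y(6)) = (-841093 - 2742284) + (-60 + 6) = -3583377 - 54 = -3583431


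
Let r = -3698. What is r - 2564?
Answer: -6262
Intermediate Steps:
r - 2564 = -3698 - 2564 = -6262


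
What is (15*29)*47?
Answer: 20445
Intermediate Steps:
(15*29)*47 = 435*47 = 20445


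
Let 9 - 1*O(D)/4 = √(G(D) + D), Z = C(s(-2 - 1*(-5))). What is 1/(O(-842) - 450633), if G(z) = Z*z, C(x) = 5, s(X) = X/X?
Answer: I/(-450597*I + 8*√1263) ≈ -2.2193e-6 + 1.4003e-9*I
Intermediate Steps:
s(X) = 1
Z = 5
G(z) = 5*z
O(D) = 36 - 4*√6*√D (O(D) = 36 - 4*√(5*D + D) = 36 - 4*√6*√D)
1/(O(-842) - 450633) = 1/((36 - 4*√6*√(-842)) - 450633) = 1/((36 - 4*√6*I*√842) - 450633) = 1/((36 - 8*I*√1263) - 450633) = 1/(-450597 - 8*I*√1263)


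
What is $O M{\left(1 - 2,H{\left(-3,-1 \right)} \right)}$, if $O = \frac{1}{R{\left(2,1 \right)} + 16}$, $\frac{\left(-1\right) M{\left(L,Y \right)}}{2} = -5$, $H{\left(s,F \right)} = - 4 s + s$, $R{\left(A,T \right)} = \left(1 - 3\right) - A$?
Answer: $\frac{5}{6} \approx 0.83333$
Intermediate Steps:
$R{\left(A,T \right)} = -2 - A$ ($R{\left(A,T \right)} = \left(1 - 3\right) - A = -2 - A$)
$H{\left(s,F \right)} = - 3 s$
$M{\left(L,Y \right)} = 10$ ($M{\left(L,Y \right)} = \left(-2\right) \left(-5\right) = 10$)
$O = \frac{1}{12}$ ($O = \frac{1}{\left(-2 - 2\right) + 16} = \frac{1}{-4 + 16} = \frac{1}{12} \approx 0.083333$)
$O M{\left(1 - 2,H{\left(-3,-1 \right)} \right)} = \frac{1}{12} \cdot 10 = \frac{5}{6}$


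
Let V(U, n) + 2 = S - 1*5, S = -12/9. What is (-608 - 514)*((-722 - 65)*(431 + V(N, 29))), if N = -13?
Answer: 373220584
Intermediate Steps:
S = -4/3 (S = -12*1/9 = -4/3 ≈ -1.3333)
V(U, n) = -25/3 (V(U, n) = -2 + (-4/3 - 1*5) = -2 + (-4/3 - 5) = -2 - 19/3 = -25/3)
(-608 - 514)*((-722 - 65)*(431 + V(N, 29))) = (-608 - 514)*((-722 - 65)*(431 - 25/3)) = -(-883014)*1268/3 = -1122*(-997916/3) = 373220584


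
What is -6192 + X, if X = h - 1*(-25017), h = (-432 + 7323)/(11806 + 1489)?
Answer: 250285266/13295 ≈ 18826.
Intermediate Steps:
h = 6891/13295 ≈ 0.51832
X = 332607906/13295 (X = 6891/13295 - 1*(-25017) = 6891/13295 + 25017 = 332607906/13295 ≈ 25018.)
-6192 + X = -6192 + 332607906/13295 = 250285266/13295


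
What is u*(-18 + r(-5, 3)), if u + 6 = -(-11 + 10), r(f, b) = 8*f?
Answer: 290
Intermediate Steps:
u = -5 (u = -6 - (-11 + 10) = -6 - 1*(-1) = -6 + 1 = -5)
u*(-18 + r(-5, 3)) = -5*(-18 + 8*(-5)) = -5*(-18 - 40) = -5*(-58) = 290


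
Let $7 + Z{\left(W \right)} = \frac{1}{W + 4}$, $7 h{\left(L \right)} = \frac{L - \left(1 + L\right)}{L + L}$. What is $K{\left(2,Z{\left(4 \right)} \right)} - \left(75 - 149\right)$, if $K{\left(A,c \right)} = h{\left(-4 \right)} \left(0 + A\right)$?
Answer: $\frac{2073}{28} \approx 74.036$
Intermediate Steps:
$h{\left(L \right)} = - \frac{1}{14 L}$ ($h{\left(L \right)} = \frac{\left(L - \left(1 + L\right)\right) \frac{1}{L + L}}{7} = \frac{\left(-1\right) \frac{1}{2 L}}{7} = \frac{\left(- \frac{1}{2}\right) \frac{1}{L}}{7} = - \frac{1}{14 L}$)
$Z{\left(W \right)} = -7 + \frac{1}{4 + W}$ ($Z{\left(W \right)} = -7 + \frac{1}{W + 4} = -7 + \frac{1}{4 + W}$)
$K{\left(A,c \right)} = \frac{A}{56}$ ($K{\left(A,c \right)} = - \frac{1}{14 \left(-4\right)} \left(0 + A\right) = \left(- \frac{1}{14}\right) \left(- \frac{1}{4}\right) A = \frac{A}{56}$)
$K{\left(2,Z{\left(4 \right)} \right)} - \left(75 - 149\right) = \frac{1}{56} \cdot 2 - \left(75 - 149\right) = \frac{1}{28} - \left(75 - 149\right) = \frac{1}{28} - -74 = \frac{1}{28} + 74 = \frac{2073}{28}$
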